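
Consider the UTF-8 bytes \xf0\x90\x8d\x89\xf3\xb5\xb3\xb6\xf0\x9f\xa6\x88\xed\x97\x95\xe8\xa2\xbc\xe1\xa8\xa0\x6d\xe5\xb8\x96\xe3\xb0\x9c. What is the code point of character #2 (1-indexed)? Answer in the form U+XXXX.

Offset 0: leading byte 0xF0 = 11110000 → 4-byte char #1 = F0 90 8D 89.
Offset 4: leading byte 0xF3 = 11110011 → 4-byte char #2 = F3 B5 B3 B6.
Leading byte 0xF3 = 11110011 matches 11110xxx → 4-byte sequence.
Byte 1: 0xF3 = 11110011, payload 011 (3 bits).
Byte 2: 0xB5 = 10110101 (10xxxxxx ✓), payload 110101.
Byte 3: 0xB3 = 10110011 (10xxxxxx ✓), payload 110011.
Byte 4: 0xB6 = 10110110 (10xxxxxx ✓), payload 110110.
Concatenate: 011110101110011110110 = 0xF5CF6 (21 bits → U+F5CF6).

U+F5CF6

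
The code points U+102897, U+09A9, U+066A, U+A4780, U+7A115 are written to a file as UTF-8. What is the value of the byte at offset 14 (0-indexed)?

U+102897 → 4-byte form F4 82 A2 97 at offsets 0–3.
U+09A9 → 3-byte form E0 A6 A9 at offsets 4–6.
U+066A → 2-byte form D9 AA at offsets 7–8.
U+A4780 → 4-byte form F2 A4 9E 80 at offsets 9–12.
U+7A115 → 4-byte form F1 BA 84 95 at offsets 13–16.
Offset 14 falls in char 5's range; it's byte 2 of F1 BA 84 95 = 0xBA.

0xBA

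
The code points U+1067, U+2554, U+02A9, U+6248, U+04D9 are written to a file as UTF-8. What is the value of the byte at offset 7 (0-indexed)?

0xA9

U+1067 → 3-byte form E1 81 A7 at offsets 0–2.
U+2554 → 3-byte form E2 95 94 at offsets 3–5.
U+02A9 → 2-byte form CA A9 at offsets 6–7.
Offset 7 falls in char 3's range; it's byte 2 of CA A9 = 0xA9.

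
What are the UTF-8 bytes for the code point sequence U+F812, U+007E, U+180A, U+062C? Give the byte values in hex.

U+F812: 3-byte form → EF A0 92.
U+007E: 1-byte form → 7E.
U+180A: 3-byte form → E1 A0 8A.
U+062C: 2-byte form → D8 AC.
Concatenated (9 bytes): EF A0 92 7E E1 A0 8A D8 AC.

EF A0 92 7E E1 A0 8A D8 AC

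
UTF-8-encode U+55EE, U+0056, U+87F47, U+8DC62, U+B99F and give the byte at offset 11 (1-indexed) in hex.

1-indexed offset 11 is 0-indexed offset 10.
U+55EE → 3-byte form E5 97 AE at offsets 0–2.
U+0056 → 1-byte form 56 at offsets 3–3.
U+87F47 → 4-byte form F2 87 BD 87 at offsets 4–7.
U+8DC62 → 4-byte form F2 8D B1 A2 at offsets 8–11.
Offset 10 falls in char 4's range; it's byte 3 of F2 8D B1 A2 = 0xB1.

0xB1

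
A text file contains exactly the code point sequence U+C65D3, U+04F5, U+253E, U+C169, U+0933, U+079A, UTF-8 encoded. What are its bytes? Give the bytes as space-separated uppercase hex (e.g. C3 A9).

F3 86 97 93 D3 B5 E2 94 BE EC 85 A9 E0 A4 B3 DE 9A

U+C65D3: 4-byte form → F3 86 97 93.
U+04F5: 2-byte form → D3 B5.
U+253E: 3-byte form → E2 94 BE.
U+C169: 3-byte form → EC 85 A9.
U+0933: 3-byte form → E0 A4 B3.
U+079A: 2-byte form → DE 9A.
Concatenated (17 bytes): F3 86 97 93 D3 B5 E2 94 BE EC 85 A9 E0 A4 B3 DE 9A.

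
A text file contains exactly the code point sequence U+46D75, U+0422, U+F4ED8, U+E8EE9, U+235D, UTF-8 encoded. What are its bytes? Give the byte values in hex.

F1 86 B5 B5 D0 A2 F3 B4 BB 98 F3 A8 BB A9 E2 8D 9D

U+46D75: 4-byte form → F1 86 B5 B5.
U+0422: 2-byte form → D0 A2.
U+F4ED8: 4-byte form → F3 B4 BB 98.
U+E8EE9: 4-byte form → F3 A8 BB A9.
U+235D: 3-byte form → E2 8D 9D.
Concatenated (17 bytes): F1 86 B5 B5 D0 A2 F3 B4 BB 98 F3 A8 BB A9 E2 8D 9D.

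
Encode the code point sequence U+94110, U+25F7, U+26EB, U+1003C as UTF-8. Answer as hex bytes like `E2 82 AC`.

U+94110: 4-byte form → F2 94 84 90.
U+25F7: 3-byte form → E2 97 B7.
U+26EB: 3-byte form → E2 9B AB.
U+1003C: 4-byte form → F0 90 80 BC.
Concatenated (14 bytes): F2 94 84 90 E2 97 B7 E2 9B AB F0 90 80 BC.

F2 94 84 90 E2 97 B7 E2 9B AB F0 90 80 BC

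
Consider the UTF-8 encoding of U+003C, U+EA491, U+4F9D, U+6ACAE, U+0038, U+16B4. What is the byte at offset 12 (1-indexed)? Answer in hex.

1-indexed offset 12 is 0-indexed offset 11.
U+003C → 1-byte form 3C at offsets 0–0.
U+EA491 → 4-byte form F3 AA 92 91 at offsets 1–4.
U+4F9D → 3-byte form E4 BE 9D at offsets 5–7.
U+6ACAE → 4-byte form F1 AA B2 AE at offsets 8–11.
Offset 11 falls in char 4's range; it's byte 4 of F1 AA B2 AE = 0xAE.

0xAE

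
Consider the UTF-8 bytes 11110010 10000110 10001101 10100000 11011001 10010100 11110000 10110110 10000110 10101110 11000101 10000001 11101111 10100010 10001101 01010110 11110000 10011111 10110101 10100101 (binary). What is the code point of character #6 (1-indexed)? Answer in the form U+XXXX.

Offset 0: leading byte 0xF2 = 11110010 → 4-byte char #1 = F2 86 8D A0.
Offset 4: leading byte 0xD9 = 11011001 → 2-byte char #2 = D9 94.
Offset 6: leading byte 0xF0 = 11110000 → 4-byte char #3 = F0 B6 86 AE.
Offset 10: leading byte 0xC5 = 11000101 → 2-byte char #4 = C5 81.
Offset 12: leading byte 0xEF = 11101111 → 3-byte char #5 = EF A2 8D.
Offset 15: leading byte 0x56 = 01010110 → 1-byte char #6 = 56.
Leading byte 0x56 = 01010110 matches 0xxxxxxx → 1-byte sequence.
Byte 1: 0x56 = 01010110, payload 1010110 (7 bits).
Concatenate: 1010110 = 0x56 (7 bits → U+0056).

U+0056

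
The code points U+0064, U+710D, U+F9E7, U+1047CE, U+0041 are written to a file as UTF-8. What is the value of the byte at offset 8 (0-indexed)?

0x84

U+0064 → 1-byte form 64 at offsets 0–0.
U+710D → 3-byte form E7 84 8D at offsets 1–3.
U+F9E7 → 3-byte form EF A7 A7 at offsets 4–6.
U+1047CE → 4-byte form F4 84 9F 8E at offsets 7–10.
Offset 8 falls in char 4's range; it's byte 2 of F4 84 9F 8E = 0x84.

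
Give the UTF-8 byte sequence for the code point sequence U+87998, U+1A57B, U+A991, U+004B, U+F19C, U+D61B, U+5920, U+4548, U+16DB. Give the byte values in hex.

F2 87 A6 98 F0 9A 95 BB EA A6 91 4B EF 86 9C ED 98 9B E5 A4 A0 E4 95 88 E1 9B 9B

U+87998: 4-byte form → F2 87 A6 98.
U+1A57B: 4-byte form → F0 9A 95 BB.
U+A991: 3-byte form → EA A6 91.
U+004B: 1-byte form → 4B.
U+F19C: 3-byte form → EF 86 9C.
U+D61B: 3-byte form → ED 98 9B.
U+5920: 3-byte form → E5 A4 A0.
U+4548: 3-byte form → E4 95 88.
U+16DB: 3-byte form → E1 9B 9B.
Concatenated (27 bytes): F2 87 A6 98 F0 9A 95 BB EA A6 91 4B EF 86 9C ED 98 9B E5 A4 A0 E4 95 88 E1 9B 9B.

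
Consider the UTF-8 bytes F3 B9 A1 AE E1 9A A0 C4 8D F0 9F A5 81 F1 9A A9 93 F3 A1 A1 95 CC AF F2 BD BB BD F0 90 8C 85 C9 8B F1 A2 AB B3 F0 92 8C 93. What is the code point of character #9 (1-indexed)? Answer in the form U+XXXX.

U+10305

Offset 0: leading byte 0xF3 = 11110011 → 4-byte char #1 = F3 B9 A1 AE.
Offset 4: leading byte 0xE1 = 11100001 → 3-byte char #2 = E1 9A A0.
Offset 7: leading byte 0xC4 = 11000100 → 2-byte char #3 = C4 8D.
Offset 9: leading byte 0xF0 = 11110000 → 4-byte char #4 = F0 9F A5 81.
Offset 13: leading byte 0xF1 = 11110001 → 4-byte char #5 = F1 9A A9 93.
Offset 17: leading byte 0xF3 = 11110011 → 4-byte char #6 = F3 A1 A1 95.
Offset 21: leading byte 0xCC = 11001100 → 2-byte char #7 = CC AF.
Offset 23: leading byte 0xF2 = 11110010 → 4-byte char #8 = F2 BD BB BD.
Offset 27: leading byte 0xF0 = 11110000 → 4-byte char #9 = F0 90 8C 85.
Leading byte 0xF0 = 11110000 matches 11110xxx → 4-byte sequence.
Byte 1: 0xF0 = 11110000, payload 000 (3 bits).
Byte 2: 0x90 = 10010000 (10xxxxxx ✓), payload 010000.
Byte 3: 0x8C = 10001100 (10xxxxxx ✓), payload 001100.
Byte 4: 0x85 = 10000101 (10xxxxxx ✓), payload 000101.
Concatenate: 000010000001100000101 = 0x10305 (21 bits → U+10305).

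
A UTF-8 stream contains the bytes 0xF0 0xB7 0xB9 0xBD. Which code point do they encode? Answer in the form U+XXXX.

Leading byte 0xF0 = 11110000 matches 11110xxx → 4-byte sequence.
Byte 1: 0xF0 = 11110000, payload 000 (3 bits).
Byte 2: 0xB7 = 10110111 (10xxxxxx ✓), payload 110111.
Byte 3: 0xB9 = 10111001 (10xxxxxx ✓), payload 111001.
Byte 4: 0xBD = 10111101 (10xxxxxx ✓), payload 111101.
Concatenate: 000110111111001111101 = 0x37E7D (21 bits → U+37E7D).

U+37E7D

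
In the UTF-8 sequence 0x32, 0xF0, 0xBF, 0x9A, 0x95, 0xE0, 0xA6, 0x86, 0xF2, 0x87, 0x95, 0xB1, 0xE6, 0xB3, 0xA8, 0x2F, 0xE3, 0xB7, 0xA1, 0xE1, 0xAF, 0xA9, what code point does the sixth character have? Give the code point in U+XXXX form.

Offset 0: leading byte 0x32 = 00110010 → 1-byte char #1 = 32.
Offset 1: leading byte 0xF0 = 11110000 → 4-byte char #2 = F0 BF 9A 95.
Offset 5: leading byte 0xE0 = 11100000 → 3-byte char #3 = E0 A6 86.
Offset 8: leading byte 0xF2 = 11110010 → 4-byte char #4 = F2 87 95 B1.
Offset 12: leading byte 0xE6 = 11100110 → 3-byte char #5 = E6 B3 A8.
Offset 15: leading byte 0x2F = 00101111 → 1-byte char #6 = 2F.
Leading byte 0x2F = 00101111 matches 0xxxxxxx → 1-byte sequence.
Byte 1: 0x2F = 00101111, payload 0101111 (7 bits).
Concatenate: 0101111 = 0x2F (7 bits → U+002F).

U+002F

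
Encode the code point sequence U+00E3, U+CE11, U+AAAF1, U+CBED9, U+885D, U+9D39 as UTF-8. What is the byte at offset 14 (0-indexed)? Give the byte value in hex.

U+00E3 → 2-byte form C3 A3 at offsets 0–1.
U+CE11 → 3-byte form EC B8 91 at offsets 2–4.
U+AAAF1 → 4-byte form F2 AA AB B1 at offsets 5–8.
U+CBED9 → 4-byte form F3 8B BB 99 at offsets 9–12.
U+885D → 3-byte form E8 A1 9D at offsets 13–15.
Offset 14 falls in char 5's range; it's byte 2 of E8 A1 9D = 0xA1.

0xA1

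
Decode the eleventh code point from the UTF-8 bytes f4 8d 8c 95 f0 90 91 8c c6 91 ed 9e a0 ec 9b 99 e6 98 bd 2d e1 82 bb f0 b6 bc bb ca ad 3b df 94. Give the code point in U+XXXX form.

Offset 0: leading byte 0xF4 = 11110100 → 4-byte char #1 = F4 8D 8C 95.
Offset 4: leading byte 0xF0 = 11110000 → 4-byte char #2 = F0 90 91 8C.
Offset 8: leading byte 0xC6 = 11000110 → 2-byte char #3 = C6 91.
Offset 10: leading byte 0xED = 11101101 → 3-byte char #4 = ED 9E A0.
Offset 13: leading byte 0xEC = 11101100 → 3-byte char #5 = EC 9B 99.
Offset 16: leading byte 0xE6 = 11100110 → 3-byte char #6 = E6 98 BD.
Offset 19: leading byte 0x2D = 00101101 → 1-byte char #7 = 2D.
Offset 20: leading byte 0xE1 = 11100001 → 3-byte char #8 = E1 82 BB.
Offset 23: leading byte 0xF0 = 11110000 → 4-byte char #9 = F0 B6 BC BB.
Offset 27: leading byte 0xCA = 11001010 → 2-byte char #10 = CA AD.
Offset 29: leading byte 0x3B = 00111011 → 1-byte char #11 = 3B.
Leading byte 0x3B = 00111011 matches 0xxxxxxx → 1-byte sequence.
Byte 1: 0x3B = 00111011, payload 0111011 (7 bits).
Concatenate: 0111011 = 0x3B (7 bits → U+003B).

U+003B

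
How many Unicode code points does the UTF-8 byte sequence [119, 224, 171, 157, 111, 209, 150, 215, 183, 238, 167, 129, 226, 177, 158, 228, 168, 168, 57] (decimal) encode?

Byte at offset 0: 0x77 = 01110111 → 1-byte char (#1). Advance 1.
Byte at offset 1: 0xE0 = 11100000 → 3-byte char (#2). Advance 3.
Byte at offset 4: 0x6F = 01101111 → 1-byte char (#3). Advance 1.
Byte at offset 5: 0xD1 = 11010001 → 2-byte char (#4). Advance 2.
Byte at offset 7: 0xD7 = 11010111 → 2-byte char (#5). Advance 2.
Byte at offset 9: 0xEE = 11101110 → 3-byte char (#6). Advance 3.
Byte at offset 12: 0xE2 = 11100010 → 3-byte char (#7). Advance 3.
Byte at offset 15: 0xE4 = 11100100 → 3-byte char (#8). Advance 3.
Byte at offset 18: 0x39 = 00111001 → 1-byte char (#9). Advance 1.
Reached end at offset 19 after 9 code points.

9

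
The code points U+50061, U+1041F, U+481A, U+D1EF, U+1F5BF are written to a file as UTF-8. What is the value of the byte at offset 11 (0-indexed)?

0xED

U+50061 → 4-byte form F1 90 81 A1 at offsets 0–3.
U+1041F → 4-byte form F0 90 90 9F at offsets 4–7.
U+481A → 3-byte form E4 A0 9A at offsets 8–10.
U+D1EF → 3-byte form ED 87 AF at offsets 11–13.
Offset 11 falls in char 4's range; it's byte 1 of ED 87 AF = 0xED.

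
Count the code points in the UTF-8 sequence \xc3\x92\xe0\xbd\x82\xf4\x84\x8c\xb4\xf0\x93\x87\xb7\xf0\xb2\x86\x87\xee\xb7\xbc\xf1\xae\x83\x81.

7

Byte at offset 0: 0xC3 = 11000011 → 2-byte char (#1). Advance 2.
Byte at offset 2: 0xE0 = 11100000 → 3-byte char (#2). Advance 3.
Byte at offset 5: 0xF4 = 11110100 → 4-byte char (#3). Advance 4.
Byte at offset 9: 0xF0 = 11110000 → 4-byte char (#4). Advance 4.
Byte at offset 13: 0xF0 = 11110000 → 4-byte char (#5). Advance 4.
Byte at offset 17: 0xEE = 11101110 → 3-byte char (#6). Advance 3.
Byte at offset 20: 0xF1 = 11110001 → 4-byte char (#7). Advance 4.
Reached end at offset 24 after 7 code points.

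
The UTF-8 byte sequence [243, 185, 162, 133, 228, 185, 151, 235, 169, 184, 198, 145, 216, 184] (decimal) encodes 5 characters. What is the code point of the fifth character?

U+0638

Offset 0: leading byte 0xF3 = 11110011 → 4-byte char #1 = F3 B9 A2 85.
Offset 4: leading byte 0xE4 = 11100100 → 3-byte char #2 = E4 B9 97.
Offset 7: leading byte 0xEB = 11101011 → 3-byte char #3 = EB A9 B8.
Offset 10: leading byte 0xC6 = 11000110 → 2-byte char #4 = C6 91.
Offset 12: leading byte 0xD8 = 11011000 → 2-byte char #5 = D8 B8.
Leading byte 0xD8 = 11011000 matches 110xxxxx → 2-byte sequence.
Byte 1: 0xD8 = 11011000, payload 11000 (5 bits).
Byte 2: 0xB8 = 10111000 (10xxxxxx ✓), payload 111000.
Concatenate: 11000111000 = 0x638 (11 bits → U+0638).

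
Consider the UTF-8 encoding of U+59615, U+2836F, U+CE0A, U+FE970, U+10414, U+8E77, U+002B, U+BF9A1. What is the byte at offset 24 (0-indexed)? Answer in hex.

U+59615 → 4-byte form F1 99 98 95 at offsets 0–3.
U+2836F → 4-byte form F0 A8 8D AF at offsets 4–7.
U+CE0A → 3-byte form EC B8 8A at offsets 8–10.
U+FE970 → 4-byte form F3 BE A5 B0 at offsets 11–14.
U+10414 → 4-byte form F0 90 90 94 at offsets 15–18.
U+8E77 → 3-byte form E8 B9 B7 at offsets 19–21.
U+002B → 1-byte form 2B at offsets 22–22.
U+BF9A1 → 4-byte form F2 BF A6 A1 at offsets 23–26.
Offset 24 falls in char 8's range; it's byte 2 of F2 BF A6 A1 = 0xBF.

0xBF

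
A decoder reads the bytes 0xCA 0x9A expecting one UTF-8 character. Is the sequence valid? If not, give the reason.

Leading byte 0xCA = 11001010 → 2-byte form.
Continuation bytes 0x9A=10011010 all match 10xxxxxx.
Decoded value 0x29A is ≥ 0x80 (shortest form) and not a surrogate.

valid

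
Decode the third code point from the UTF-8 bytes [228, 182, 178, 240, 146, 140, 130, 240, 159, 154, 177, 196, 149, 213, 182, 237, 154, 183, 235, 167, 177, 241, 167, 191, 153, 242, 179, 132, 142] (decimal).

U+1F6B1

Offset 0: leading byte 0xE4 = 11100100 → 3-byte char #1 = E4 B6 B2.
Offset 3: leading byte 0xF0 = 11110000 → 4-byte char #2 = F0 92 8C 82.
Offset 7: leading byte 0xF0 = 11110000 → 4-byte char #3 = F0 9F 9A B1.
Leading byte 0xF0 = 11110000 matches 11110xxx → 4-byte sequence.
Byte 1: 0xF0 = 11110000, payload 000 (3 bits).
Byte 2: 0x9F = 10011111 (10xxxxxx ✓), payload 011111.
Byte 3: 0x9A = 10011010 (10xxxxxx ✓), payload 011010.
Byte 4: 0xB1 = 10110001 (10xxxxxx ✓), payload 110001.
Concatenate: 000011111011010110001 = 0x1F6B1 (21 bits → U+1F6B1).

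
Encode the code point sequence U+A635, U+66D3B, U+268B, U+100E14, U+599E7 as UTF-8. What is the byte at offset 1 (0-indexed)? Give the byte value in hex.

0x98

U+A635 → 3-byte form EA 98 B5 at offsets 0–2.
Offset 1 falls in char 1's range; it's byte 2 of EA 98 B5 = 0x98.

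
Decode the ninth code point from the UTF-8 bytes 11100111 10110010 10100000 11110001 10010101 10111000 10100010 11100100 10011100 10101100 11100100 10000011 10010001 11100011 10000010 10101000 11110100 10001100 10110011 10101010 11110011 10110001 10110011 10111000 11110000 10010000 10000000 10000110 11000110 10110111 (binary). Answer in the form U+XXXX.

U+01B7

Offset 0: leading byte 0xE7 = 11100111 → 3-byte char #1 = E7 B2 A0.
Offset 3: leading byte 0xF1 = 11110001 → 4-byte char #2 = F1 95 B8 A2.
Offset 7: leading byte 0xE4 = 11100100 → 3-byte char #3 = E4 9C AC.
Offset 10: leading byte 0xE4 = 11100100 → 3-byte char #4 = E4 83 91.
Offset 13: leading byte 0xE3 = 11100011 → 3-byte char #5 = E3 82 A8.
Offset 16: leading byte 0xF4 = 11110100 → 4-byte char #6 = F4 8C B3 AA.
Offset 20: leading byte 0xF3 = 11110011 → 4-byte char #7 = F3 B1 B3 B8.
Offset 24: leading byte 0xF0 = 11110000 → 4-byte char #8 = F0 90 80 86.
Offset 28: leading byte 0xC6 = 11000110 → 2-byte char #9 = C6 B7.
Leading byte 0xC6 = 11000110 matches 110xxxxx → 2-byte sequence.
Byte 1: 0xC6 = 11000110, payload 00110 (5 bits).
Byte 2: 0xB7 = 10110111 (10xxxxxx ✓), payload 110111.
Concatenate: 00110110111 = 0x1B7 (11 bits → U+01B7).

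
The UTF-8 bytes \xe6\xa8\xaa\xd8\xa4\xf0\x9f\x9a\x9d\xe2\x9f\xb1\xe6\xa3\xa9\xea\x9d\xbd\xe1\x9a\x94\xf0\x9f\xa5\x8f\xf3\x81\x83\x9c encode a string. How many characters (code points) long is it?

9

Byte at offset 0: 0xE6 = 11100110 → 3-byte char (#1). Advance 3.
Byte at offset 3: 0xD8 = 11011000 → 2-byte char (#2). Advance 2.
Byte at offset 5: 0xF0 = 11110000 → 4-byte char (#3). Advance 4.
Byte at offset 9: 0xE2 = 11100010 → 3-byte char (#4). Advance 3.
Byte at offset 12: 0xE6 = 11100110 → 3-byte char (#5). Advance 3.
Byte at offset 15: 0xEA = 11101010 → 3-byte char (#6). Advance 3.
Byte at offset 18: 0xE1 = 11100001 → 3-byte char (#7). Advance 3.
Byte at offset 21: 0xF0 = 11110000 → 4-byte char (#8). Advance 4.
Byte at offset 25: 0xF3 = 11110011 → 4-byte char (#9). Advance 4.
Reached end at offset 29 after 9 code points.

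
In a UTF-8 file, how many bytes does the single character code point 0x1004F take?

U+1004F = 0x1004F. UTF-8 uses 1 byte below 0x80, 2 below 0x800, 3 below 0x10000, 4 up to 0x10FFFF. 0x1004F is in U+10000–U+10FFFF → 4 bytes.

4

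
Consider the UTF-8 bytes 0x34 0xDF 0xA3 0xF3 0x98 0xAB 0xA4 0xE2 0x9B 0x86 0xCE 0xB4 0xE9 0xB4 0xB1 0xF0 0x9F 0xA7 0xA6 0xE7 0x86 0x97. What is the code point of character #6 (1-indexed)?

U+9D31

Offset 0: leading byte 0x34 = 00110100 → 1-byte char #1 = 34.
Offset 1: leading byte 0xDF = 11011111 → 2-byte char #2 = DF A3.
Offset 3: leading byte 0xF3 = 11110011 → 4-byte char #3 = F3 98 AB A4.
Offset 7: leading byte 0xE2 = 11100010 → 3-byte char #4 = E2 9B 86.
Offset 10: leading byte 0xCE = 11001110 → 2-byte char #5 = CE B4.
Offset 12: leading byte 0xE9 = 11101001 → 3-byte char #6 = E9 B4 B1.
Leading byte 0xE9 = 11101001 matches 1110xxxx → 3-byte sequence.
Byte 1: 0xE9 = 11101001, payload 1001 (4 bits).
Byte 2: 0xB4 = 10110100 (10xxxxxx ✓), payload 110100.
Byte 3: 0xB1 = 10110001 (10xxxxxx ✓), payload 110001.
Concatenate: 1001110100110001 = 0x9D31 (16 bits → U+9D31).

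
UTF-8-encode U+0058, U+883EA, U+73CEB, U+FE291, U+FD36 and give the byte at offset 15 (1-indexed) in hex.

1-indexed offset 15 is 0-indexed offset 14.
U+0058 → 1-byte form 58 at offsets 0–0.
U+883EA → 4-byte form F2 88 8F AA at offsets 1–4.
U+73CEB → 4-byte form F1 B3 B3 AB at offsets 5–8.
U+FE291 → 4-byte form F3 BE 8A 91 at offsets 9–12.
U+FD36 → 3-byte form EF B4 B6 at offsets 13–15.
Offset 14 falls in char 5's range; it's byte 2 of EF B4 B6 = 0xB4.

0xB4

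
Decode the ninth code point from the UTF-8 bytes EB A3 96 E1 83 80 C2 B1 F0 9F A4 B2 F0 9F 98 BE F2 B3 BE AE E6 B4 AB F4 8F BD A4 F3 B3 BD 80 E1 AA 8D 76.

U+F3F40

Offset 0: leading byte 0xEB = 11101011 → 3-byte char #1 = EB A3 96.
Offset 3: leading byte 0xE1 = 11100001 → 3-byte char #2 = E1 83 80.
Offset 6: leading byte 0xC2 = 11000010 → 2-byte char #3 = C2 B1.
Offset 8: leading byte 0xF0 = 11110000 → 4-byte char #4 = F0 9F A4 B2.
Offset 12: leading byte 0xF0 = 11110000 → 4-byte char #5 = F0 9F 98 BE.
Offset 16: leading byte 0xF2 = 11110010 → 4-byte char #6 = F2 B3 BE AE.
Offset 20: leading byte 0xE6 = 11100110 → 3-byte char #7 = E6 B4 AB.
Offset 23: leading byte 0xF4 = 11110100 → 4-byte char #8 = F4 8F BD A4.
Offset 27: leading byte 0xF3 = 11110011 → 4-byte char #9 = F3 B3 BD 80.
Leading byte 0xF3 = 11110011 matches 11110xxx → 4-byte sequence.
Byte 1: 0xF3 = 11110011, payload 011 (3 bits).
Byte 2: 0xB3 = 10110011 (10xxxxxx ✓), payload 110011.
Byte 3: 0xBD = 10111101 (10xxxxxx ✓), payload 111101.
Byte 4: 0x80 = 10000000 (10xxxxxx ✓), payload 000000.
Concatenate: 011110011111101000000 = 0xF3F40 (21 bits → U+F3F40).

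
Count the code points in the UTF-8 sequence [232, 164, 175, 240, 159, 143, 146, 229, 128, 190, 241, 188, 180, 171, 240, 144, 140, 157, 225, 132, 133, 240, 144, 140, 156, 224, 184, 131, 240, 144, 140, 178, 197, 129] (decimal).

Byte at offset 0: 0xE8 = 11101000 → 3-byte char (#1). Advance 3.
Byte at offset 3: 0xF0 = 11110000 → 4-byte char (#2). Advance 4.
Byte at offset 7: 0xE5 = 11100101 → 3-byte char (#3). Advance 3.
Byte at offset 10: 0xF1 = 11110001 → 4-byte char (#4). Advance 4.
Byte at offset 14: 0xF0 = 11110000 → 4-byte char (#5). Advance 4.
Byte at offset 18: 0xE1 = 11100001 → 3-byte char (#6). Advance 3.
Byte at offset 21: 0xF0 = 11110000 → 4-byte char (#7). Advance 4.
Byte at offset 25: 0xE0 = 11100000 → 3-byte char (#8). Advance 3.
Byte at offset 28: 0xF0 = 11110000 → 4-byte char (#9). Advance 4.
Byte at offset 32: 0xC5 = 11000101 → 2-byte char (#10). Advance 2.
Reached end at offset 34 after 10 code points.

10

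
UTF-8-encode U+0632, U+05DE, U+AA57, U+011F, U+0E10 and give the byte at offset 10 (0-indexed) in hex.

U+0632 → 2-byte form D8 B2 at offsets 0–1.
U+05DE → 2-byte form D7 9E at offsets 2–3.
U+AA57 → 3-byte form EA A9 97 at offsets 4–6.
U+011F → 2-byte form C4 9F at offsets 7–8.
U+0E10 → 3-byte form E0 B8 90 at offsets 9–11.
Offset 10 falls in char 5's range; it's byte 2 of E0 B8 90 = 0xB8.

0xB8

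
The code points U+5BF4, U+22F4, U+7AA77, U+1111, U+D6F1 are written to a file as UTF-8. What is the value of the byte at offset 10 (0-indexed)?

0xE1

U+5BF4 → 3-byte form E5 AF B4 at offsets 0–2.
U+22F4 → 3-byte form E2 8B B4 at offsets 3–5.
U+7AA77 → 4-byte form F1 BA A9 B7 at offsets 6–9.
U+1111 → 3-byte form E1 84 91 at offsets 10–12.
Offset 10 falls in char 4's range; it's byte 1 of E1 84 91 = 0xE1.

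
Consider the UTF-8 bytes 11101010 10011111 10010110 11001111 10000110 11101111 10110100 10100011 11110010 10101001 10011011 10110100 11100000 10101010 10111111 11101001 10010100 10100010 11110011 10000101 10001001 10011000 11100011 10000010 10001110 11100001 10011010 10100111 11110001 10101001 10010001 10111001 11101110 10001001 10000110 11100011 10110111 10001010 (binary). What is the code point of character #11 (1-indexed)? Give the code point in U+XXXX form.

Offset 0: leading byte 0xEA = 11101010 → 3-byte char #1 = EA 9F 96.
Offset 3: leading byte 0xCF = 11001111 → 2-byte char #2 = CF 86.
Offset 5: leading byte 0xEF = 11101111 → 3-byte char #3 = EF B4 A3.
Offset 8: leading byte 0xF2 = 11110010 → 4-byte char #4 = F2 A9 9B B4.
Offset 12: leading byte 0xE0 = 11100000 → 3-byte char #5 = E0 AA BF.
Offset 15: leading byte 0xE9 = 11101001 → 3-byte char #6 = E9 94 A2.
Offset 18: leading byte 0xF3 = 11110011 → 4-byte char #7 = F3 85 89 98.
Offset 22: leading byte 0xE3 = 11100011 → 3-byte char #8 = E3 82 8E.
Offset 25: leading byte 0xE1 = 11100001 → 3-byte char #9 = E1 9A A7.
Offset 28: leading byte 0xF1 = 11110001 → 4-byte char #10 = F1 A9 91 B9.
Offset 32: leading byte 0xEE = 11101110 → 3-byte char #11 = EE 89 86.
Leading byte 0xEE = 11101110 matches 1110xxxx → 3-byte sequence.
Byte 1: 0xEE = 11101110, payload 1110 (4 bits).
Byte 2: 0x89 = 10001001 (10xxxxxx ✓), payload 001001.
Byte 3: 0x86 = 10000110 (10xxxxxx ✓), payload 000110.
Concatenate: 1110001001000110 = 0xE246 (16 bits → U+E246).

U+E246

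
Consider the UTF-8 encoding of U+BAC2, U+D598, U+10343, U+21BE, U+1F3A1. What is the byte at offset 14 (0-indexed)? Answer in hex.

U+BAC2 → 3-byte form EB AB 82 at offsets 0–2.
U+D598 → 3-byte form ED 96 98 at offsets 3–5.
U+10343 → 4-byte form F0 90 8D 83 at offsets 6–9.
U+21BE → 3-byte form E2 86 BE at offsets 10–12.
U+1F3A1 → 4-byte form F0 9F 8E A1 at offsets 13–16.
Offset 14 falls in char 5's range; it's byte 2 of F0 9F 8E A1 = 0x9F.

0x9F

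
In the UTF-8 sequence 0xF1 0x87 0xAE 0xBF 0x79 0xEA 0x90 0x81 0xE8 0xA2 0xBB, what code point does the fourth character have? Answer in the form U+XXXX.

Offset 0: leading byte 0xF1 = 11110001 → 4-byte char #1 = F1 87 AE BF.
Offset 4: leading byte 0x79 = 01111001 → 1-byte char #2 = 79.
Offset 5: leading byte 0xEA = 11101010 → 3-byte char #3 = EA 90 81.
Offset 8: leading byte 0xE8 = 11101000 → 3-byte char #4 = E8 A2 BB.
Leading byte 0xE8 = 11101000 matches 1110xxxx → 3-byte sequence.
Byte 1: 0xE8 = 11101000, payload 1000 (4 bits).
Byte 2: 0xA2 = 10100010 (10xxxxxx ✓), payload 100010.
Byte 3: 0xBB = 10111011 (10xxxxxx ✓), payload 111011.
Concatenate: 1000100010111011 = 0x88BB (16 bits → U+88BB).

U+88BB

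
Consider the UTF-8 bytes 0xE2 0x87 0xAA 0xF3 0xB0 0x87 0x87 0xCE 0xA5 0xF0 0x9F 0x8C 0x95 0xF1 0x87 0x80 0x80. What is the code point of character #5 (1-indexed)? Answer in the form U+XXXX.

U+47000

Offset 0: leading byte 0xE2 = 11100010 → 3-byte char #1 = E2 87 AA.
Offset 3: leading byte 0xF3 = 11110011 → 4-byte char #2 = F3 B0 87 87.
Offset 7: leading byte 0xCE = 11001110 → 2-byte char #3 = CE A5.
Offset 9: leading byte 0xF0 = 11110000 → 4-byte char #4 = F0 9F 8C 95.
Offset 13: leading byte 0xF1 = 11110001 → 4-byte char #5 = F1 87 80 80.
Leading byte 0xF1 = 11110001 matches 11110xxx → 4-byte sequence.
Byte 1: 0xF1 = 11110001, payload 001 (3 bits).
Byte 2: 0x87 = 10000111 (10xxxxxx ✓), payload 000111.
Byte 3: 0x80 = 10000000 (10xxxxxx ✓), payload 000000.
Byte 4: 0x80 = 10000000 (10xxxxxx ✓), payload 000000.
Concatenate: 001000111000000000000 = 0x47000 (21 bits → U+47000).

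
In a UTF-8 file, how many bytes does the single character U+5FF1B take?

4

U+5FF1B = 0x5FF1B. UTF-8 uses 1 byte below 0x80, 2 below 0x800, 3 below 0x10000, 4 up to 0x10FFFF. 0x5FF1B is in U+10000–U+10FFFF → 4 bytes.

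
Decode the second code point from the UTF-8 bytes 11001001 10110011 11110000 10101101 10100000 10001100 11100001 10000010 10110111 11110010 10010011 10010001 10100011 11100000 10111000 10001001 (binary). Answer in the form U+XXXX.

Offset 0: leading byte 0xC9 = 11001001 → 2-byte char #1 = C9 B3.
Offset 2: leading byte 0xF0 = 11110000 → 4-byte char #2 = F0 AD A0 8C.
Leading byte 0xF0 = 11110000 matches 11110xxx → 4-byte sequence.
Byte 1: 0xF0 = 11110000, payload 000 (3 bits).
Byte 2: 0xAD = 10101101 (10xxxxxx ✓), payload 101101.
Byte 3: 0xA0 = 10100000 (10xxxxxx ✓), payload 100000.
Byte 4: 0x8C = 10001100 (10xxxxxx ✓), payload 001100.
Concatenate: 000101101100000001100 = 0x2D80C (21 bits → U+2D80C).

U+2D80C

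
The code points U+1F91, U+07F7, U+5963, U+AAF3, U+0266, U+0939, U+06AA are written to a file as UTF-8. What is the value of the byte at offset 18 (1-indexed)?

1-indexed offset 18 is 0-indexed offset 17.
U+1F91 → 3-byte form E1 BE 91 at offsets 0–2.
U+07F7 → 2-byte form DF B7 at offsets 3–4.
U+5963 → 3-byte form E5 A5 A3 at offsets 5–7.
U+AAF3 → 3-byte form EA AB B3 at offsets 8–10.
U+0266 → 2-byte form C9 A6 at offsets 11–12.
U+0939 → 3-byte form E0 A4 B9 at offsets 13–15.
U+06AA → 2-byte form DA AA at offsets 16–17.
Offset 17 falls in char 7's range; it's byte 2 of DA AA = 0xAA.

0xAA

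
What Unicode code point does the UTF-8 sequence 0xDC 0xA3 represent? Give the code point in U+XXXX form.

Leading byte 0xDC = 11011100 matches 110xxxxx → 2-byte sequence.
Byte 1: 0xDC = 11011100, payload 11100 (5 bits).
Byte 2: 0xA3 = 10100011 (10xxxxxx ✓), payload 100011.
Concatenate: 11100100011 = 0x723 (11 bits → U+0723).

U+0723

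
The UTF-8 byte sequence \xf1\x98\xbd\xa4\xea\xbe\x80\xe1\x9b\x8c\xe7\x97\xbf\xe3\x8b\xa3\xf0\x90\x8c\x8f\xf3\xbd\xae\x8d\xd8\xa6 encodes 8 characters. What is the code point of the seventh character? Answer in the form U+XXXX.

Offset 0: leading byte 0xF1 = 11110001 → 4-byte char #1 = F1 98 BD A4.
Offset 4: leading byte 0xEA = 11101010 → 3-byte char #2 = EA BE 80.
Offset 7: leading byte 0xE1 = 11100001 → 3-byte char #3 = E1 9B 8C.
Offset 10: leading byte 0xE7 = 11100111 → 3-byte char #4 = E7 97 BF.
Offset 13: leading byte 0xE3 = 11100011 → 3-byte char #5 = E3 8B A3.
Offset 16: leading byte 0xF0 = 11110000 → 4-byte char #6 = F0 90 8C 8F.
Offset 20: leading byte 0xF3 = 11110011 → 4-byte char #7 = F3 BD AE 8D.
Leading byte 0xF3 = 11110011 matches 11110xxx → 4-byte sequence.
Byte 1: 0xF3 = 11110011, payload 011 (3 bits).
Byte 2: 0xBD = 10111101 (10xxxxxx ✓), payload 111101.
Byte 3: 0xAE = 10101110 (10xxxxxx ✓), payload 101110.
Byte 4: 0x8D = 10001101 (10xxxxxx ✓), payload 001101.
Concatenate: 011111101101110001101 = 0xFDB8D (21 bits → U+FDB8D).

U+FDB8D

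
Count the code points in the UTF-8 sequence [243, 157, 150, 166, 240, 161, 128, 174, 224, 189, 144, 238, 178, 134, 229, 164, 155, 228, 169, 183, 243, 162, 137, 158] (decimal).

Byte at offset 0: 0xF3 = 11110011 → 4-byte char (#1). Advance 4.
Byte at offset 4: 0xF0 = 11110000 → 4-byte char (#2). Advance 4.
Byte at offset 8: 0xE0 = 11100000 → 3-byte char (#3). Advance 3.
Byte at offset 11: 0xEE = 11101110 → 3-byte char (#4). Advance 3.
Byte at offset 14: 0xE5 = 11100101 → 3-byte char (#5). Advance 3.
Byte at offset 17: 0xE4 = 11100100 → 3-byte char (#6). Advance 3.
Byte at offset 20: 0xF3 = 11110011 → 4-byte char (#7). Advance 4.
Reached end at offset 24 after 7 code points.

7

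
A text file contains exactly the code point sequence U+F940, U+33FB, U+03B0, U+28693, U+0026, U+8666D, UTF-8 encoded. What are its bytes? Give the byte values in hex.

EF A5 80 E3 8F BB CE B0 F0 A8 9A 93 26 F2 86 99 AD

U+F940: 3-byte form → EF A5 80.
U+33FB: 3-byte form → E3 8F BB.
U+03B0: 2-byte form → CE B0.
U+28693: 4-byte form → F0 A8 9A 93.
U+0026: 1-byte form → 26.
U+8666D: 4-byte form → F2 86 99 AD.
Concatenated (17 bytes): EF A5 80 E3 8F BB CE B0 F0 A8 9A 93 26 F2 86 99 AD.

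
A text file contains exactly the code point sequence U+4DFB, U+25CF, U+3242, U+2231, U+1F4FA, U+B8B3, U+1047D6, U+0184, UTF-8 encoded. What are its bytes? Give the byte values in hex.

U+4DFB: 3-byte form → E4 B7 BB.
U+25CF: 3-byte form → E2 97 8F.
U+3242: 3-byte form → E3 89 82.
U+2231: 3-byte form → E2 88 B1.
U+1F4FA: 4-byte form → F0 9F 93 BA.
U+B8B3: 3-byte form → EB A2 B3.
U+1047D6: 4-byte form → F4 84 9F 96.
U+0184: 2-byte form → C6 84.
Concatenated (25 bytes): E4 B7 BB E2 97 8F E3 89 82 E2 88 B1 F0 9F 93 BA EB A2 B3 F4 84 9F 96 C6 84.

E4 B7 BB E2 97 8F E3 89 82 E2 88 B1 F0 9F 93 BA EB A2 B3 F4 84 9F 96 C6 84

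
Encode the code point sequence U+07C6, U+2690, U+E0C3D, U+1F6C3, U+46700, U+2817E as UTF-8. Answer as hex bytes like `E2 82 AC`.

DF 86 E2 9A 90 F3 A0 B0 BD F0 9F 9B 83 F1 86 9C 80 F0 A8 85 BE

U+07C6: 2-byte form → DF 86.
U+2690: 3-byte form → E2 9A 90.
U+E0C3D: 4-byte form → F3 A0 B0 BD.
U+1F6C3: 4-byte form → F0 9F 9B 83.
U+46700: 4-byte form → F1 86 9C 80.
U+2817E: 4-byte form → F0 A8 85 BE.
Concatenated (21 bytes): DF 86 E2 9A 90 F3 A0 B0 BD F0 9F 9B 83 F1 86 9C 80 F0 A8 85 BE.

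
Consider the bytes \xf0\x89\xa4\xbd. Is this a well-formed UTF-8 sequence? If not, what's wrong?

Leading byte 0xF0 = 11110000 → 4-byte form.
Continuation bytes all match 10xxxxxx. Payload decodes to 0x993D.
But 0x993D < 0x10000, the minimum for a 4-byte sequence — this is an overlong encoding.

invalid (overlong encoding)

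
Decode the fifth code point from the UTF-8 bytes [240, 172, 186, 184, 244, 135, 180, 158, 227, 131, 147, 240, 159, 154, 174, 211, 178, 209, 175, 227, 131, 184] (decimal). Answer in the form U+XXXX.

U+04F2

Offset 0: leading byte 0xF0 = 11110000 → 4-byte char #1 = F0 AC BA B8.
Offset 4: leading byte 0xF4 = 11110100 → 4-byte char #2 = F4 87 B4 9E.
Offset 8: leading byte 0xE3 = 11100011 → 3-byte char #3 = E3 83 93.
Offset 11: leading byte 0xF0 = 11110000 → 4-byte char #4 = F0 9F 9A AE.
Offset 15: leading byte 0xD3 = 11010011 → 2-byte char #5 = D3 B2.
Leading byte 0xD3 = 11010011 matches 110xxxxx → 2-byte sequence.
Byte 1: 0xD3 = 11010011, payload 10011 (5 bits).
Byte 2: 0xB2 = 10110010 (10xxxxxx ✓), payload 110010.
Concatenate: 10011110010 = 0x4F2 (11 bits → U+04F2).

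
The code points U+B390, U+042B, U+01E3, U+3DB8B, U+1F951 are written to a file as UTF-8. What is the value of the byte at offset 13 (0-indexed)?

0xA5

U+B390 → 3-byte form EB 8E 90 at offsets 0–2.
U+042B → 2-byte form D0 AB at offsets 3–4.
U+01E3 → 2-byte form C7 A3 at offsets 5–6.
U+3DB8B → 4-byte form F0 BD AE 8B at offsets 7–10.
U+1F951 → 4-byte form F0 9F A5 91 at offsets 11–14.
Offset 13 falls in char 5's range; it's byte 3 of F0 9F A5 91 = 0xA5.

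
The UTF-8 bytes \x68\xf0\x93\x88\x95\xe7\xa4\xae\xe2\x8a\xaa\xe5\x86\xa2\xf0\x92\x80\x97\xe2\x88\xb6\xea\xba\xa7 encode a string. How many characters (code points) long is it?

8

Byte at offset 0: 0x68 = 01101000 → 1-byte char (#1). Advance 1.
Byte at offset 1: 0xF0 = 11110000 → 4-byte char (#2). Advance 4.
Byte at offset 5: 0xE7 = 11100111 → 3-byte char (#3). Advance 3.
Byte at offset 8: 0xE2 = 11100010 → 3-byte char (#4). Advance 3.
Byte at offset 11: 0xE5 = 11100101 → 3-byte char (#5). Advance 3.
Byte at offset 14: 0xF0 = 11110000 → 4-byte char (#6). Advance 4.
Byte at offset 18: 0xE2 = 11100010 → 3-byte char (#7). Advance 3.
Byte at offset 21: 0xEA = 11101010 → 3-byte char (#8). Advance 3.
Reached end at offset 24 after 8 code points.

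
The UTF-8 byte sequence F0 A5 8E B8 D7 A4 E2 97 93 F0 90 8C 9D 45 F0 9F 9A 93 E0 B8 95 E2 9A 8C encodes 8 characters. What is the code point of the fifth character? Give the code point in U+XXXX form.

Offset 0: leading byte 0xF0 = 11110000 → 4-byte char #1 = F0 A5 8E B8.
Offset 4: leading byte 0xD7 = 11010111 → 2-byte char #2 = D7 A4.
Offset 6: leading byte 0xE2 = 11100010 → 3-byte char #3 = E2 97 93.
Offset 9: leading byte 0xF0 = 11110000 → 4-byte char #4 = F0 90 8C 9D.
Offset 13: leading byte 0x45 = 01000101 → 1-byte char #5 = 45.
Leading byte 0x45 = 01000101 matches 0xxxxxxx → 1-byte sequence.
Byte 1: 0x45 = 01000101, payload 1000101 (7 bits).
Concatenate: 1000101 = 0x45 (7 bits → U+0045).

U+0045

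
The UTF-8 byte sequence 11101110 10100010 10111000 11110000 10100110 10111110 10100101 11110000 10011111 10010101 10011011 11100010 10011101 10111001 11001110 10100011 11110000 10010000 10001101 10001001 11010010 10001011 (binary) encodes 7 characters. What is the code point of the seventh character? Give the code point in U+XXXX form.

Offset 0: leading byte 0xEE = 11101110 → 3-byte char #1 = EE A2 B8.
Offset 3: leading byte 0xF0 = 11110000 → 4-byte char #2 = F0 A6 BE A5.
Offset 7: leading byte 0xF0 = 11110000 → 4-byte char #3 = F0 9F 95 9B.
Offset 11: leading byte 0xE2 = 11100010 → 3-byte char #4 = E2 9D B9.
Offset 14: leading byte 0xCE = 11001110 → 2-byte char #5 = CE A3.
Offset 16: leading byte 0xF0 = 11110000 → 4-byte char #6 = F0 90 8D 89.
Offset 20: leading byte 0xD2 = 11010010 → 2-byte char #7 = D2 8B.
Leading byte 0xD2 = 11010010 matches 110xxxxx → 2-byte sequence.
Byte 1: 0xD2 = 11010010, payload 10010 (5 bits).
Byte 2: 0x8B = 10001011 (10xxxxxx ✓), payload 001011.
Concatenate: 10010001011 = 0x48B (11 bits → U+048B).

U+048B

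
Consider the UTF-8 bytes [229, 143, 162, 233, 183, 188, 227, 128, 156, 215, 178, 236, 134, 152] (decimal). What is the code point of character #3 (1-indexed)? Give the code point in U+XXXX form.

Offset 0: leading byte 0xE5 = 11100101 → 3-byte char #1 = E5 8F A2.
Offset 3: leading byte 0xE9 = 11101001 → 3-byte char #2 = E9 B7 BC.
Offset 6: leading byte 0xE3 = 11100011 → 3-byte char #3 = E3 80 9C.
Leading byte 0xE3 = 11100011 matches 1110xxxx → 3-byte sequence.
Byte 1: 0xE3 = 11100011, payload 0011 (4 bits).
Byte 2: 0x80 = 10000000 (10xxxxxx ✓), payload 000000.
Byte 3: 0x9C = 10011100 (10xxxxxx ✓), payload 011100.
Concatenate: 0011000000011100 = 0x301C (16 bits → U+301C).

U+301C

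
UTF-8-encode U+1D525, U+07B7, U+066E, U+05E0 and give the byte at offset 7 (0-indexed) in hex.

0xAE

U+1D525 → 4-byte form F0 9D 94 A5 at offsets 0–3.
U+07B7 → 2-byte form DE B7 at offsets 4–5.
U+066E → 2-byte form D9 AE at offsets 6–7.
Offset 7 falls in char 3's range; it's byte 2 of D9 AE = 0xAE.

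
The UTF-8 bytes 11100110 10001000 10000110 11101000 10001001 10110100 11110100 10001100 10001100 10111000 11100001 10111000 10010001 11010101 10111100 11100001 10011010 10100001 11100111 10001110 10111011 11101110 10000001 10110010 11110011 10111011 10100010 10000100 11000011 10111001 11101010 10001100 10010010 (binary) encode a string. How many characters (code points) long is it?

Byte at offset 0: 0xE6 = 11100110 → 3-byte char (#1). Advance 3.
Byte at offset 3: 0xE8 = 11101000 → 3-byte char (#2). Advance 3.
Byte at offset 6: 0xF4 = 11110100 → 4-byte char (#3). Advance 4.
Byte at offset 10: 0xE1 = 11100001 → 3-byte char (#4). Advance 3.
Byte at offset 13: 0xD5 = 11010101 → 2-byte char (#5). Advance 2.
Byte at offset 15: 0xE1 = 11100001 → 3-byte char (#6). Advance 3.
Byte at offset 18: 0xE7 = 11100111 → 3-byte char (#7). Advance 3.
Byte at offset 21: 0xEE = 11101110 → 3-byte char (#8). Advance 3.
Byte at offset 24: 0xF3 = 11110011 → 4-byte char (#9). Advance 4.
Byte at offset 28: 0xC3 = 11000011 → 2-byte char (#10). Advance 2.
Byte at offset 30: 0xEA = 11101010 → 3-byte char (#11). Advance 3.
Reached end at offset 33 after 11 code points.

11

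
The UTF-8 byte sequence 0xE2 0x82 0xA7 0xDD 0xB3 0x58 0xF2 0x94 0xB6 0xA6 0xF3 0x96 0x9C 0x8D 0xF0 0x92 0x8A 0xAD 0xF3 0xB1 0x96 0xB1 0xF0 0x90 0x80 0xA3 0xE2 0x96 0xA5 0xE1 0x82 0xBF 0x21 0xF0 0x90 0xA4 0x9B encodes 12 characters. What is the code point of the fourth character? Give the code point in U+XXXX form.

U+94DA6

Offset 0: leading byte 0xE2 = 11100010 → 3-byte char #1 = E2 82 A7.
Offset 3: leading byte 0xDD = 11011101 → 2-byte char #2 = DD B3.
Offset 5: leading byte 0x58 = 01011000 → 1-byte char #3 = 58.
Offset 6: leading byte 0xF2 = 11110010 → 4-byte char #4 = F2 94 B6 A6.
Leading byte 0xF2 = 11110010 matches 11110xxx → 4-byte sequence.
Byte 1: 0xF2 = 11110010, payload 010 (3 bits).
Byte 2: 0x94 = 10010100 (10xxxxxx ✓), payload 010100.
Byte 3: 0xB6 = 10110110 (10xxxxxx ✓), payload 110110.
Byte 4: 0xA6 = 10100110 (10xxxxxx ✓), payload 100110.
Concatenate: 010010100110110100110 = 0x94DA6 (21 bits → U+94DA6).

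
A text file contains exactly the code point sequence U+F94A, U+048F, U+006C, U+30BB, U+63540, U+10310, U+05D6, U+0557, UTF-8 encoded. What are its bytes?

EF A5 8A D2 8F 6C E3 82 BB F1 A3 95 80 F0 90 8C 90 D7 96 D5 97

U+F94A: 3-byte form → EF A5 8A.
U+048F: 2-byte form → D2 8F.
U+006C: 1-byte form → 6C.
U+30BB: 3-byte form → E3 82 BB.
U+63540: 4-byte form → F1 A3 95 80.
U+10310: 4-byte form → F0 90 8C 90.
U+05D6: 2-byte form → D7 96.
U+0557: 2-byte form → D5 97.
Concatenated (21 bytes): EF A5 8A D2 8F 6C E3 82 BB F1 A3 95 80 F0 90 8C 90 D7 96 D5 97.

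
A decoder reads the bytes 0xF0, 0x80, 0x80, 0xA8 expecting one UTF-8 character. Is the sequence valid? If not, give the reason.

Leading byte 0xF0 = 11110000 → 4-byte form.
Continuation bytes all match 10xxxxxx. Payload decodes to 0x28.
But 0x28 < 0x10000, the minimum for a 4-byte sequence — this is an overlong encoding.

invalid (overlong encoding)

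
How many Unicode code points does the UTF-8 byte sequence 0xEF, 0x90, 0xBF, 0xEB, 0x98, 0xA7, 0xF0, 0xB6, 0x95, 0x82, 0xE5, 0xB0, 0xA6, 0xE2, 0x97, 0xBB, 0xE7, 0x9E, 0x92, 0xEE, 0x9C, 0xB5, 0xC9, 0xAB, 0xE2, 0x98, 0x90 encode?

9

Byte at offset 0: 0xEF = 11101111 → 3-byte char (#1). Advance 3.
Byte at offset 3: 0xEB = 11101011 → 3-byte char (#2). Advance 3.
Byte at offset 6: 0xF0 = 11110000 → 4-byte char (#3). Advance 4.
Byte at offset 10: 0xE5 = 11100101 → 3-byte char (#4). Advance 3.
Byte at offset 13: 0xE2 = 11100010 → 3-byte char (#5). Advance 3.
Byte at offset 16: 0xE7 = 11100111 → 3-byte char (#6). Advance 3.
Byte at offset 19: 0xEE = 11101110 → 3-byte char (#7). Advance 3.
Byte at offset 22: 0xC9 = 11001001 → 2-byte char (#8). Advance 2.
Byte at offset 24: 0xE2 = 11100010 → 3-byte char (#9). Advance 3.
Reached end at offset 27 after 9 code points.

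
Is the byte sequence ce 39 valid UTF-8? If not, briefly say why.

invalid (non-continuation byte where continuation expected)

Leading byte 0xCE = 11001110 → 2-byte form.
Byte 2 is 0x39 = 00111001, which is not 10xxxxxx — expected a continuation byte.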